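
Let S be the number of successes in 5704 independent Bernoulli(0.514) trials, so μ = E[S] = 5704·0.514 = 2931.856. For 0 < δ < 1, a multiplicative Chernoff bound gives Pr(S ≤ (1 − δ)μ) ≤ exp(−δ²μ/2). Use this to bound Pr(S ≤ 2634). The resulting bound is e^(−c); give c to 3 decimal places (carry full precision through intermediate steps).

Write 2634 = (1 − δ)μ, so δ = 1 − 2634/2931.856 = 0.101593…
Then the exponent is δ²μ/2 = (μ − 2634)²/(2μ) = 15.130040.

15.130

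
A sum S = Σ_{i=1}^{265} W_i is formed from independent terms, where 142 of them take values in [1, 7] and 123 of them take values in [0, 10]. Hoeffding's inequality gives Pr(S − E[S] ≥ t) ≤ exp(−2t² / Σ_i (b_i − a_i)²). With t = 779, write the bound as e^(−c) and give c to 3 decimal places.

69.704

Σ(b_i − a_i)² = 142·6² + 123·10² = 17412.
c = 2t² / 17412 = 2·779² / 17412 = 69.7038.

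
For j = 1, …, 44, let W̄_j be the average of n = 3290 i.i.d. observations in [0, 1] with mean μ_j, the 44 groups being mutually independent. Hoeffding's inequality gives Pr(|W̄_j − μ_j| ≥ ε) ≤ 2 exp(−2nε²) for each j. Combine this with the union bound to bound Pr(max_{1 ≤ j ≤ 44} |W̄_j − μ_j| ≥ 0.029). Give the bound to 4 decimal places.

Per-experiment Hoeffding bound: 2·exp(−2·3290·0.029²) = 2·exp(−5.53378) = 0.0079021.
Union bound over 44 events: 44·0.0079021 = 0.34769.

0.3477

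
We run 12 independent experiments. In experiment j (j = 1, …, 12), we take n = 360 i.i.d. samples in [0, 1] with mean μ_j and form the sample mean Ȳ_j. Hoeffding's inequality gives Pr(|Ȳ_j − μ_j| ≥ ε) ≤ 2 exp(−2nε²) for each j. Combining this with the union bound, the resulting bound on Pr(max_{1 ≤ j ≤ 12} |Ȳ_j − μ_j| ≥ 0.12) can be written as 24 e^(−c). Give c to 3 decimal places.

10.368

Union bound over the 12 events: Pr(max_{1 ≤ j ≤ 12} |Ȳ_j − μ_j| ≥ 0.12) ≤ 12·2·exp(−2nε²) = 24 exp(−2·360·0.12²).
So c = 2·360·0.12² = 10.3680.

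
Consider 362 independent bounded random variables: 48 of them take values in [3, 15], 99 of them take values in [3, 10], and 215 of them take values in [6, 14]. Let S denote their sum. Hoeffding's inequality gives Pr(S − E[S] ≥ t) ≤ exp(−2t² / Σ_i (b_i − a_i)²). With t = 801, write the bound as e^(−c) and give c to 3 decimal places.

50.276

Σ(b_i − a_i)² = 48·12² + 99·7² + 215·8² = 25523.
c = 2t² / 25523 = 2·801² / 25523 = 50.2763.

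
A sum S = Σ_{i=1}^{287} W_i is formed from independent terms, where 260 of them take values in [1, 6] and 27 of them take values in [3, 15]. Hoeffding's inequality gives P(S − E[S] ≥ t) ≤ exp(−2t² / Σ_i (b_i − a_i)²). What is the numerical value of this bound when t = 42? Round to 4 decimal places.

Σ(b_i − a_i)² = 260·5² + 27·12² = 10388.
Exponent = 2·42² / 10388 = 0.33962.
Bound = exp(−0.33962) = 0.71204.

0.7120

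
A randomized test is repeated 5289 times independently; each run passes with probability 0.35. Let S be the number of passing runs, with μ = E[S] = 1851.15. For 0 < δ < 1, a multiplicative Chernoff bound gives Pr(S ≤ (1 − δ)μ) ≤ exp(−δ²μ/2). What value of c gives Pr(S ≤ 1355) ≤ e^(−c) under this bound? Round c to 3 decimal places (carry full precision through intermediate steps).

Write 1355 = (1 − δ)μ, so δ = 1 − 1355/1851.15 = 0.2680226…
Then the exponent is δ²μ/2 = (μ − 1355)²/(2μ) = 66.489702.

66.490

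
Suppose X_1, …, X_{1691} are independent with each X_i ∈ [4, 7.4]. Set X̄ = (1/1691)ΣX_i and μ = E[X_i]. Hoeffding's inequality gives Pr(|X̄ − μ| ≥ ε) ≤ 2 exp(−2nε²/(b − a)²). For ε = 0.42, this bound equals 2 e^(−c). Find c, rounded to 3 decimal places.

51.608

c = 2nε²/(b − a)² = 2·1691·0.42² / 3.4² = 51.6077.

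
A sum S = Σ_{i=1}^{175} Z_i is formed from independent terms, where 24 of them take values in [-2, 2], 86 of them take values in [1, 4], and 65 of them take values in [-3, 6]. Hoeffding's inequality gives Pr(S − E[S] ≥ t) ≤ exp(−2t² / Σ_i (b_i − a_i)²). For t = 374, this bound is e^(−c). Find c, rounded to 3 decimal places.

Σ(b_i − a_i)² = 24·4² + 86·3² + 65·9² = 6423.
c = 2t² / 6423 = 2·374² / 6423 = 43.5547.

43.555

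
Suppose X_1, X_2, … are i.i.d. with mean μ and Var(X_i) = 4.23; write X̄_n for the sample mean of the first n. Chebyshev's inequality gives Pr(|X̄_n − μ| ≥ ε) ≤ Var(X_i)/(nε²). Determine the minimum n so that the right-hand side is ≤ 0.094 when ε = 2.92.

Require 4.23/(n·2.92²) ≤ 0.094, i.e. n ≥ 4.23/(0.094·2.92²) = 5.278.
The smallest integer n is 6.

6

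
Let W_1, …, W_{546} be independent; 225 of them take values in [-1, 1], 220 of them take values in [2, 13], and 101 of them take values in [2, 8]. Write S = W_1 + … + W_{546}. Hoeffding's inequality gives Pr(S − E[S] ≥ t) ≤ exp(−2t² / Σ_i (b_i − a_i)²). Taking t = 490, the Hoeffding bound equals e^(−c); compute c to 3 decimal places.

Σ(b_i − a_i)² = 225·2² + 220·11² + 101·6² = 31156.
c = 2t² / 31156 = 2·490² / 31156 = 15.4128.

15.413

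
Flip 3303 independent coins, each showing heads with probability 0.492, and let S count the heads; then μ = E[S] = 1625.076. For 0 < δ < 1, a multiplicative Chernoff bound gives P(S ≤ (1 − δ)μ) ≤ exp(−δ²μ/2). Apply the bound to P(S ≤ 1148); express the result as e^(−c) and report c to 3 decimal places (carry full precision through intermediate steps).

70.028

Write 1148 = (1 − δ)μ, so δ = 1 − 1148/1625.076 = 0.2935715…
Then the exponent is δ²μ/2 = (μ − 1148)²/(2μ) = 70.027959.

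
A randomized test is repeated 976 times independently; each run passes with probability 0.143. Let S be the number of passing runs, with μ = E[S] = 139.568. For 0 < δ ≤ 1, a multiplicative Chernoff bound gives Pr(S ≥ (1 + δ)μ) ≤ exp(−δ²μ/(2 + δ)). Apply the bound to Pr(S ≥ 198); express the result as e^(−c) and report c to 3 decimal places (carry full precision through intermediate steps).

10.114

Write 198 = (1 + δ)μ, so δ = 198/139.568 − 1 = 0.4186633…
Then the exponent is δ²μ/(2 + δ) = (198 − μ)² / (μ·(2 + δ)) = 10.114403.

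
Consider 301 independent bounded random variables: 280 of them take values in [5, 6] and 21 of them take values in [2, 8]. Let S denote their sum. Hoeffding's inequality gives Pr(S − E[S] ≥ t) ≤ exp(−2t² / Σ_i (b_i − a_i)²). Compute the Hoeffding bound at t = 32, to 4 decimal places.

Σ(b_i − a_i)² = 280·1² + 21·6² = 1036.
Exponent = 2·32² / 1036 = 1.97683.
Bound = exp(−1.97683) = 0.13851.

0.1385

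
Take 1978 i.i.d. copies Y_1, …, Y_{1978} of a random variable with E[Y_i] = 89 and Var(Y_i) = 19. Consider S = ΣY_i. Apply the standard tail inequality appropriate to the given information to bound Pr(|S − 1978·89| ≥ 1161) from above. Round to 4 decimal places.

0.0279

With mean and variance of each term known, Chebyshev's inequality bounds the deviation of the sum (or sample mean).
Var(S) = n·Var(Y_i) = 1978·19 = 37582.
Chebyshev: Pr(|S − 1978·89| ≥ 1161) ≤ Var(S)/1161² = 37582/1347921 = 0.0279.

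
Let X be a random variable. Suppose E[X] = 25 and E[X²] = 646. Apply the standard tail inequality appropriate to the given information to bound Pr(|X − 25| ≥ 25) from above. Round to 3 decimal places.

The first two moments determine the variance, so Chebyshev's inequality is the sharpest standard bound available.
Var(X) = E[X²] − (E[X])² = 646 − 625 = 21.
Chebyshev's inequality: Pr(|X − μ| ≥ t) ≤ Var(X)/t² = 21/625 = 0.0336.

0.034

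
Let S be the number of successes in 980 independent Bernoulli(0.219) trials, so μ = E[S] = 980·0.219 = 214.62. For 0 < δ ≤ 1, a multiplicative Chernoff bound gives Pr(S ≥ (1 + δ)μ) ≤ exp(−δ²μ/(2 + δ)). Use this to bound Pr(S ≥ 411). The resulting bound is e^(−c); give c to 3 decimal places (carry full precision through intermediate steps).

Write 411 = (1 + δ)μ, so δ = 411/214.62 − 1 = 0.9150126…
Then the exponent is δ²μ/(2 + δ) = (411 − μ)² / (μ·(2 + δ)) = 61.643017.

61.643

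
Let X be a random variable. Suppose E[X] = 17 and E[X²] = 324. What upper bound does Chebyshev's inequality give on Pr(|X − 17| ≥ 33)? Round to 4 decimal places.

0.0321

Var(X) = E[X²] − (E[X])² = 324 − 289 = 35.
Chebyshev's inequality: Pr(|X − μ| ≥ t) ≤ Var(X)/t² = 35/1089 = 0.0321.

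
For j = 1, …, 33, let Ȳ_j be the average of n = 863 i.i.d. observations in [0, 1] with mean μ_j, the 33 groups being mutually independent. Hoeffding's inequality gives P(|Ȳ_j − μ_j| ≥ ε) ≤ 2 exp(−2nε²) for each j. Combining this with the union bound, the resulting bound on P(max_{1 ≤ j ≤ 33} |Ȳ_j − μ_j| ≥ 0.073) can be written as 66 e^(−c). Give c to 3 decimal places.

Union bound over the 33 events: P(max_{1 ≤ j ≤ 33} |Ȳ_j − μ_j| ≥ 0.073) ≤ 33·2·exp(−2nε²) = 66 exp(−2·863·0.073²).
So c = 2·863·0.073² = 9.1979.

9.198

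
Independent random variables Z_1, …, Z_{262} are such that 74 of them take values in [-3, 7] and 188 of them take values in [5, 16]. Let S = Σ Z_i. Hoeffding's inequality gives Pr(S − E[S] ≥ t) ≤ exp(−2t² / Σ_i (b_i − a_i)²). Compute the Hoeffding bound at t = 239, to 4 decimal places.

Σ(b_i − a_i)² = 74·10² + 188·11² = 30148.
Exponent = 2·239² / 30148 = 3.78937.
Bound = exp(−3.78937) = 0.02261.

0.0226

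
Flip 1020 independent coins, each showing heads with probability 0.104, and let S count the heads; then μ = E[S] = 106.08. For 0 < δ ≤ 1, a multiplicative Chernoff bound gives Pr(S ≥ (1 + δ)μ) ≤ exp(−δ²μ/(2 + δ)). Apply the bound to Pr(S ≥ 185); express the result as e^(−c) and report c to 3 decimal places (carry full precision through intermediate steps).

Write 185 = (1 + δ)μ, so δ = 185/106.08 − 1 = 0.7439668…
Then the exponent is δ²μ/(2 + δ) = (185 − μ)² / (μ·(2 + δ)) = 21.397439.

21.397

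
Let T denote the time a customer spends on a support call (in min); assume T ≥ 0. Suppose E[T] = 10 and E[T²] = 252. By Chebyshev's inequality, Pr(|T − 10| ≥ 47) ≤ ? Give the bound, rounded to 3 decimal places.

0.069

Var(T) = E[T²] − (E[T])² = 252 − 100 = 152.
Chebyshev's inequality: Pr(|T − μ| ≥ t) ≤ Var(T)/t² = 152/2209 = 0.0688.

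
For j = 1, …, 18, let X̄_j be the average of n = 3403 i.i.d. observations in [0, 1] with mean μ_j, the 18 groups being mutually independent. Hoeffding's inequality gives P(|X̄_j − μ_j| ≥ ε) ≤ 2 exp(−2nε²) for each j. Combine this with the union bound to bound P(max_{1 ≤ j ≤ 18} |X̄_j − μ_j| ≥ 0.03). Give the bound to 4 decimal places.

Per-experiment Hoeffding bound: 2·exp(−2·3403·0.03²) = 2·exp(−6.12540) = 0.0043732.
Union bound over 18 events: 18·0.0043732 = 0.07872.

0.0787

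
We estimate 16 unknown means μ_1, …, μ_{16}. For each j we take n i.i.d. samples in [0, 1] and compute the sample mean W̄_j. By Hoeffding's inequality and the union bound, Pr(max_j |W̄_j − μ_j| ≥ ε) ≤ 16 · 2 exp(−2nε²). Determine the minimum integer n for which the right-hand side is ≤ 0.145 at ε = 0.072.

521

Need 2·16·exp(−2nε²) ≤ 0.145, i.e. exp(−2nε²) ≤ 0.145/32.
So 2nε² ≥ ln(32/0.145) = 5.396757.
Hence n ≥ 5.396757/(2·0.072²) = 520.521.
The smallest integer n is 521.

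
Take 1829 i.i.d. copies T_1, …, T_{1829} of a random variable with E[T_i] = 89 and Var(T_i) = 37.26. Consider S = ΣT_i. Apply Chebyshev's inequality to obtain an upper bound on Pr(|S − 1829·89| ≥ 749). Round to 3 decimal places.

Var(S) = n·Var(T_i) = 1829·37.26 = 68148.54.
Chebyshev: Pr(|S − 1829·89| ≥ 749) ≤ Var(S)/749² = 68148.54/561001 = 0.1215.

0.121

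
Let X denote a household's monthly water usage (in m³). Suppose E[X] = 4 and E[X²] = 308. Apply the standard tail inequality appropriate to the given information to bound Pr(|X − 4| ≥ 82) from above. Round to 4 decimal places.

0.0434

The first two moments determine the variance, so Chebyshev's inequality is the sharpest standard bound available.
Var(X) = E[X²] − (E[X])² = 308 − 16 = 292.
Chebyshev's inequality: Pr(|X − μ| ≥ t) ≤ Var(X)/t² = 292/6724 = 0.0434.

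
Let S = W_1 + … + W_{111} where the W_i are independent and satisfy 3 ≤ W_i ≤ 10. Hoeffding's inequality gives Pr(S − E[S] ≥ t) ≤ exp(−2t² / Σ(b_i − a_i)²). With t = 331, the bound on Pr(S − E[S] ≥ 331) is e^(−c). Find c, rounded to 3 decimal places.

Σ(b_i − a_i)² = 111·(7)² = 5439.
c = 2t²/5439 = 2·331²/5439 = 40.2872.

40.287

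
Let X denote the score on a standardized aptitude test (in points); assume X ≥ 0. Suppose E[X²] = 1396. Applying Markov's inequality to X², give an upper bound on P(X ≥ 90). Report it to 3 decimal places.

Since X ≥ 0, the event {X ≥ 90} is the same as {X² ≥ 8100}.
Markov's inequality applied to X² gives P(X² ≥ 8100) ≤ E[X²]/8100 = 1396/8100 = 0.1723.

0.172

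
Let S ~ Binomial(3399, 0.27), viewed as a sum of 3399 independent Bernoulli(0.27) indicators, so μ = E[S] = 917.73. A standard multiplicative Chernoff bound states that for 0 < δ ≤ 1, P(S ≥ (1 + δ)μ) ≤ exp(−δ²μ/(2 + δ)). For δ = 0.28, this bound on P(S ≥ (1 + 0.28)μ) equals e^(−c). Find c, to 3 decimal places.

31.557

c = δ²μ/(2 + δ) = 0.28²·917.73/(2 + 0.28) = 31.5570.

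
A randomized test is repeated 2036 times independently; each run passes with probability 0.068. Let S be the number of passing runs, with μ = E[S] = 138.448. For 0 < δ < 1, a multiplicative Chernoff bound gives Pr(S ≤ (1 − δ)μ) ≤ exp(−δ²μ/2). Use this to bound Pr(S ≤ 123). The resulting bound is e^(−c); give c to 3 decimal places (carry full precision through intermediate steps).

Write 123 = (1 − δ)μ, so δ = 1 − 123/138.448 = 0.1115798…
Then the exponent is δ²μ/2 = (μ − 123)²/(2μ) = 0.861842.

0.862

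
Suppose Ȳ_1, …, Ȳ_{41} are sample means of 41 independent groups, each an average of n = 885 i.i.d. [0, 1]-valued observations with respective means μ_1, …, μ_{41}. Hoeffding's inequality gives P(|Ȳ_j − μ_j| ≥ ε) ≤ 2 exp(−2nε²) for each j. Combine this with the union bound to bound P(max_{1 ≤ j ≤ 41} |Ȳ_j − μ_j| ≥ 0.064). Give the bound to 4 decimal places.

0.0582

Per-experiment Hoeffding bound: 2·exp(−2·885·0.064²) = 2·exp(−7.24992) = 0.0014205.
Union bound over 41 events: 41·0.0014205 = 0.05824.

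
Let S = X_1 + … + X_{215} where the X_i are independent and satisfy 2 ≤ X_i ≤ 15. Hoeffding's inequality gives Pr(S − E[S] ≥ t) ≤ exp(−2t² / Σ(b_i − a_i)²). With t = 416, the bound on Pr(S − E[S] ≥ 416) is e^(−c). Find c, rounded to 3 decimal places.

9.526

Σ(b_i − a_i)² = 215·(13)² = 36335.
c = 2t²/36335 = 2·416²/36335 = 9.5256.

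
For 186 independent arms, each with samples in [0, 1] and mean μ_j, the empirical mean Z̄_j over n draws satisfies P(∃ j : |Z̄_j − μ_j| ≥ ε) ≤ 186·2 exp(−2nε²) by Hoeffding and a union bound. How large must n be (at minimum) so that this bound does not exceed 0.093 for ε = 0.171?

142

Need 2·186·exp(−2nε²) ≤ 0.093, i.e. exp(−2nε²) ≤ 0.093/372.
So 2nε² ≥ ln(372/0.093) = 8.294050.
Hence n ≥ 8.294050/(2·0.171²) = 141.822.
The smallest integer n is 142.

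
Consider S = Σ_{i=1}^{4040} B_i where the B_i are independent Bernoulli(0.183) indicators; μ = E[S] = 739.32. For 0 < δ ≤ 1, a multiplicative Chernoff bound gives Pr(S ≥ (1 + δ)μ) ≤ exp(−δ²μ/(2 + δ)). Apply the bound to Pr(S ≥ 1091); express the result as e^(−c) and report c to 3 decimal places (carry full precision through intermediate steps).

Write 1091 = (1 + δ)μ, so δ = 1091/739.32 − 1 = 0.4756804…
Then the exponent is δ²μ/(2 + δ) = (1091 − μ)² / (μ·(2 + δ)) = 67.572240.

67.572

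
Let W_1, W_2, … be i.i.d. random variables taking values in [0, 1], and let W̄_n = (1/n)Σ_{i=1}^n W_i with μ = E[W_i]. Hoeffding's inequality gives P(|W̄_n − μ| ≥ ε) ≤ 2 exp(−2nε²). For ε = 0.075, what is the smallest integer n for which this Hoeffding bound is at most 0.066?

Require 2·exp(−2nε²) ≤ 0.066, i.e. 2nε² ≥ ln(2/0.066) = 3.411248.
So n ≥ 3.411248 / (2·0.075²) = 303.222.
The smallest integer n is 304.

304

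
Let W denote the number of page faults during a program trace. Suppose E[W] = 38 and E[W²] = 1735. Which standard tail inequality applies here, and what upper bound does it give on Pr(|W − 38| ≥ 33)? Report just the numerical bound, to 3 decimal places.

The first two moments determine the variance, so Chebyshev's inequality is the sharpest standard bound available.
Var(W) = E[W²] − (E[W])² = 1735 − 1444 = 291.
Chebyshev's inequality: Pr(|W − μ| ≥ t) ≤ Var(W)/t² = 291/1089 = 0.2672.

0.267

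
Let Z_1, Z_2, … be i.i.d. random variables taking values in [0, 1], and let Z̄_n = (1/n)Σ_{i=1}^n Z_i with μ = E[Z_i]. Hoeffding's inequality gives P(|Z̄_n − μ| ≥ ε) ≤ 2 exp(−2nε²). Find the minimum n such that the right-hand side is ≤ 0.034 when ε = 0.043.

Require 2·exp(−2nε²) ≤ 0.034, i.e. 2nε² ≥ ln(2/0.034) = 4.074542.
So n ≥ 4.074542 / (2·0.043²) = 1101.823.
The smallest integer n is 1102.

1102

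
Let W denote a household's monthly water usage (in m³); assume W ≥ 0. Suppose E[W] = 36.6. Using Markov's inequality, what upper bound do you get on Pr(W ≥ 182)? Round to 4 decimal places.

Markov's inequality: for a non-negative random variable, Pr(W ≥ a) ≤ E[W]/a.
Here E[W] = 36.6 and a = 182, so the bound is 36.6/182 = 0.2011.

0.2011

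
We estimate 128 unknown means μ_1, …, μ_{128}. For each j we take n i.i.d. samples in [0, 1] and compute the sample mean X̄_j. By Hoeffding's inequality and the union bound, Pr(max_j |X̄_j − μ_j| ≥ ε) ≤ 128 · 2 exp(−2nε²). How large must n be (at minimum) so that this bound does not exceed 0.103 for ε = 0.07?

798

Need 2·128·exp(−2nε²) ≤ 0.103, i.e. exp(−2nε²) ≤ 0.103/256.
So 2nε² ≥ ln(256/0.103) = 7.818204.
Hence n ≥ 7.818204/(2·0.07²) = 797.776.
The smallest integer n is 798.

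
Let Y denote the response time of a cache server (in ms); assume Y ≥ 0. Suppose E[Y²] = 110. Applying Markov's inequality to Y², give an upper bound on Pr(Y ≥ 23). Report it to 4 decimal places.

Since Y ≥ 0, the event {Y ≥ 23} is the same as {Y² ≥ 529}.
Markov's inequality applied to Y² gives Pr(Y² ≥ 529) ≤ E[Y²]/529 = 110/529 = 0.2079.

0.2079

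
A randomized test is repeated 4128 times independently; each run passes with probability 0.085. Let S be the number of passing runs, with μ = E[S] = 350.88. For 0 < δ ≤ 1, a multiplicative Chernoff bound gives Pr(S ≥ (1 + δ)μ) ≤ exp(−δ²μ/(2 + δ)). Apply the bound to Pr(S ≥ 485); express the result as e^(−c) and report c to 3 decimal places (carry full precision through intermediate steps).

21.520

Write 485 = (1 + δ)μ, so δ = 485/350.88 − 1 = 0.3822389…
Then the exponent is δ²μ/(2 + δ) = (485 − μ)² / (μ·(2 + δ)) = 21.520044.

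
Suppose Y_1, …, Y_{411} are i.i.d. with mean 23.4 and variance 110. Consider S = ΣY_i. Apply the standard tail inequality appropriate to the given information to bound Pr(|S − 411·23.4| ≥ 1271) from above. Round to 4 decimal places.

With mean and variance of each term known, Chebyshev's inequality bounds the deviation of the sum (or sample mean).
Var(S) = n·Var(Y_i) = 411·110 = 45210.
Chebyshev: Pr(|S − 411·23.4| ≥ 1271) ≤ Var(S)/1271² = 45210/1615441 = 0.0280.

0.0280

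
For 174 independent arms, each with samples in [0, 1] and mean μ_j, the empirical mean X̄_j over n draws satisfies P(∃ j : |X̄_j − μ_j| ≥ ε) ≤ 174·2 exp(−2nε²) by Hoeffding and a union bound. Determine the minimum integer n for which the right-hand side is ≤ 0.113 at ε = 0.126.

253

Need 2·174·exp(−2nε²) ≤ 0.113, i.e. exp(−2nε²) ≤ 0.113/348.
So 2nε² ≥ ln(348/0.113) = 8.032570.
Hence n ≥ 8.032570/(2·0.126²) = 252.978.
The smallest integer n is 253.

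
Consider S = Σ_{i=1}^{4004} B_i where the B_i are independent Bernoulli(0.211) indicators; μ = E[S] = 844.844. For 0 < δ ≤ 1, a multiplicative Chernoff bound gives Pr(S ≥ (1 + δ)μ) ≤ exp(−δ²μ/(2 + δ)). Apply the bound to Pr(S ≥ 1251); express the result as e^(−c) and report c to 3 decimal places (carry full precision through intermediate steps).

Write 1251 = (1 + δ)μ, so δ = 1251/844.844 − 1 = 0.4807467…
Then the exponent is δ²μ/(2 + δ) = (1251 − μ)² / (μ·(2 + δ)) = 78.709435.

78.709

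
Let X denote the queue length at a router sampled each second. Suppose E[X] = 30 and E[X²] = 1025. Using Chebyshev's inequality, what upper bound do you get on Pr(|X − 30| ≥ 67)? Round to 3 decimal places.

Var(X) = E[X²] − (E[X])² = 1025 − 900 = 125.
Chebyshev's inequality: Pr(|X − μ| ≥ t) ≤ Var(X)/t² = 125/4489 = 0.0278.

0.028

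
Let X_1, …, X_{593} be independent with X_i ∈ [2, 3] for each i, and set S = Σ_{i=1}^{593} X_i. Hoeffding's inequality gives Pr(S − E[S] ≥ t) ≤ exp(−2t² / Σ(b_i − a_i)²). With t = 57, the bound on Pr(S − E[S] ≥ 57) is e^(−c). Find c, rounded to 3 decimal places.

Σ(b_i − a_i)² = 593·(1)² = 593.
c = 2t²/593 = 2·57²/593 = 10.9578.

10.958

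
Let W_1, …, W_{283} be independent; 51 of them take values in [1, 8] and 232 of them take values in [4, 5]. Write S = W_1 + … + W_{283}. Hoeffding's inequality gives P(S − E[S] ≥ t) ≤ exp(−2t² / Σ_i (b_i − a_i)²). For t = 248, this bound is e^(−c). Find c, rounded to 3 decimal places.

Σ(b_i − a_i)² = 51·7² + 232·1² = 2731.
c = 2t² / 2731 = 2·248² / 2731 = 45.0414.

45.041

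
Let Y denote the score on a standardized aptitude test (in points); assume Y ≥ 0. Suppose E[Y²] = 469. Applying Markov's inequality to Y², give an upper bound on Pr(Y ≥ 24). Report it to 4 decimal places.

Since Y ≥ 0, the event {Y ≥ 24} is the same as {Y² ≥ 576}.
Markov's inequality applied to Y² gives Pr(Y² ≥ 576) ≤ E[Y²]/576 = 469/576 = 0.8142.

0.8142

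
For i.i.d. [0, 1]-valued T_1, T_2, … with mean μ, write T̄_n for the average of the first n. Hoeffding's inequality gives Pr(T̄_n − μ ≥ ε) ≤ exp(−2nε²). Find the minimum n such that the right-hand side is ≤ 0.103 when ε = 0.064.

Require exp(−2nε²) ≤ 0.103, i.e. 2nε² ≥ ln(1/0.103) = 2.273026.
So n ≥ 2.273026 / (2·0.064²) = 277.469.
The smallest integer n is 278.

278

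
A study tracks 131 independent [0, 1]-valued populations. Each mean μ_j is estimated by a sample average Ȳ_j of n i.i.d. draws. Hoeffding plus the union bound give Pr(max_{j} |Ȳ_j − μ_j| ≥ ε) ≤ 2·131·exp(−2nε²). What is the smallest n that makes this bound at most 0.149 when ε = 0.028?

Need 2·131·exp(−2nε²) ≤ 0.149, i.e. exp(−2nε²) ≤ 0.149/262.
So 2nε² ≥ ln(262/0.149) = 7.472153.
Hence n ≥ 7.472153/(2·0.028²) = 4765.404.
The smallest integer n is 4766.

4766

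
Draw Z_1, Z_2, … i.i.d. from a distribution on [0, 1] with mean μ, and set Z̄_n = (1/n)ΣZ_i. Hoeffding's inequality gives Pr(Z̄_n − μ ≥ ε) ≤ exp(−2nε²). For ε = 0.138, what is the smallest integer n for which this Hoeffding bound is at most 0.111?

Require exp(−2nε²) ≤ 0.111, i.e. 2nε² ≥ ln(1/0.111) = 2.198225.
So n ≥ 2.198225 / (2·0.138²) = 57.714.
The smallest integer n is 58.

58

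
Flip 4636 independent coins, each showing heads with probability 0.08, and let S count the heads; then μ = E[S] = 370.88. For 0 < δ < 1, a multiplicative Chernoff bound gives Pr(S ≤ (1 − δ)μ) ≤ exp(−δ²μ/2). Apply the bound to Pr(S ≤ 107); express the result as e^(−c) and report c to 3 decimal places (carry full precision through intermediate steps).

93.875

Write 107 = (1 − δ)μ, so δ = 1 − 107/370.88 = 0.711497…
Then the exponent is δ²μ/2 = (μ − 107)²/(2μ) = 93.874912.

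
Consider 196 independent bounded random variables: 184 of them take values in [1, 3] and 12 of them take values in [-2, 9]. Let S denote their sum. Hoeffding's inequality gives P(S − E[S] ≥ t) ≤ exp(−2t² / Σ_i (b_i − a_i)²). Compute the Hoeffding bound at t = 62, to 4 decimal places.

Σ(b_i − a_i)² = 184·2² + 12·11² = 2188.
Exponent = 2·62² / 2188 = 3.51371.
Bound = exp(−3.51371) = 0.02979.

0.0298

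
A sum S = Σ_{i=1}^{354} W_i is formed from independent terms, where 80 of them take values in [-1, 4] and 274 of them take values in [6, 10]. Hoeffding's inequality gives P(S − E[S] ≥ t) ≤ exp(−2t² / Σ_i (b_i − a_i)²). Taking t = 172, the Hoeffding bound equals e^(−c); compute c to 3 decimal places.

9.268

Σ(b_i − a_i)² = 80·5² + 274·4² = 6384.
c = 2t² / 6384 = 2·172² / 6384 = 9.2682.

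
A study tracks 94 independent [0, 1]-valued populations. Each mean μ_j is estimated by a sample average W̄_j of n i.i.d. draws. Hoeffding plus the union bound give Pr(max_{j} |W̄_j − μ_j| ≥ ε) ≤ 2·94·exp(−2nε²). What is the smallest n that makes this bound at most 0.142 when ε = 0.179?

Need 2·94·exp(−2nε²) ≤ 0.142, i.e. exp(−2nε²) ≤ 0.142/188.
So 2nε² ≥ ln(188/0.142) = 7.188370.
Hence n ≥ 7.188370/(2·0.179²) = 112.175.
The smallest integer n is 113.

113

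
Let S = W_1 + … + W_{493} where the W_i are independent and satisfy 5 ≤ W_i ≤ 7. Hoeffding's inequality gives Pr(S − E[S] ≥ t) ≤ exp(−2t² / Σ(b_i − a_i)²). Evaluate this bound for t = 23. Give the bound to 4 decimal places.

0.5848

Σ(b_i − a_i)² = 493·(2)² = 1972.
Exponent = 2·23²/1972 = 0.5365.
Bound = exp(−0.5365) = 0.58478.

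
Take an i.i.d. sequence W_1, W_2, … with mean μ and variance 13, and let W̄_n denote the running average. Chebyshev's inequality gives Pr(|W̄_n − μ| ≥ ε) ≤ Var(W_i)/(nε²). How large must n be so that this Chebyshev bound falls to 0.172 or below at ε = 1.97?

Require 13/(n·1.97²) ≤ 0.172, i.e. n ≥ 13/(0.172·1.97²) = 19.475.
The smallest integer n is 20.

20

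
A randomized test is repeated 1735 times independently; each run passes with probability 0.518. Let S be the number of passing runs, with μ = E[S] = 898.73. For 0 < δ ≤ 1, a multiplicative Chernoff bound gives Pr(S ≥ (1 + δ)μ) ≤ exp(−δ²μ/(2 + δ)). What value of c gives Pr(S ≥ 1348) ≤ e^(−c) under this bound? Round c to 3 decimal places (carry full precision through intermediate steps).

Write 1348 = (1 + δ)μ, so δ = 1348/898.73 − 1 = 0.4998943…
Then the exponent is δ²μ/(2 + δ) = (1348 − μ)² / (μ·(2 + δ)) = 89.838803.

89.839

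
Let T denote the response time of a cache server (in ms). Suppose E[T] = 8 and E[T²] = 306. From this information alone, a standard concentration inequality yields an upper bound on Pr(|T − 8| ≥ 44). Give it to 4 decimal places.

0.1250

The first two moments determine the variance, so Chebyshev's inequality is the sharpest standard bound available.
Var(T) = E[T²] − (E[T])² = 306 − 64 = 242.
Chebyshev's inequality: Pr(|T − μ| ≥ t) ≤ Var(T)/t² = 242/1936 = 0.1250.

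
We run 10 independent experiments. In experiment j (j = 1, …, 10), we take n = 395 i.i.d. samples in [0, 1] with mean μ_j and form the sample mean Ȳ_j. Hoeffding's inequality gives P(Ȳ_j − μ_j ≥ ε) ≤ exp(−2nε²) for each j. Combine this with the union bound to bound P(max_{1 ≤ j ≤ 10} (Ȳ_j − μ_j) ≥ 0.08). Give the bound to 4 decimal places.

0.0637

Per-experiment Hoeffding bound: exp(−2·395·0.08²) = exp(−5.05600) = 0.006371.
Union bound over 10 events: 10·0.006371 = 0.06371.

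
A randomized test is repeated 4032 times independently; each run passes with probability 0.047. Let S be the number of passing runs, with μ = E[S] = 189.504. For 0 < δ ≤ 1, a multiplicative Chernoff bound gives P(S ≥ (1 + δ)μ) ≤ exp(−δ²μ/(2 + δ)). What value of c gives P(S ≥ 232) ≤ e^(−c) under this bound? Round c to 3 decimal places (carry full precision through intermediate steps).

Write 232 = (1 + δ)μ, so δ = 232/189.504 − 1 = 0.2242486…
Then the exponent is δ²μ/(2 + δ) = (232 − μ)² / (μ·(2 + δ)) = 4.284443.

4.284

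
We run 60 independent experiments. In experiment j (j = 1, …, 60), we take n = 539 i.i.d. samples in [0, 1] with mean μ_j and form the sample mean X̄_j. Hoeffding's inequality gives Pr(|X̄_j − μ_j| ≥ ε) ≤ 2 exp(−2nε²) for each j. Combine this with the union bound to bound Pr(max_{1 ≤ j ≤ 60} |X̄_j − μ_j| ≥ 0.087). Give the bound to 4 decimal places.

Per-experiment Hoeffding bound: 2·exp(−2·539·0.087²) = 2·exp(−8.15938) = 0.00057208.
Union bound over 60 events: 60·0.00057208 = 0.03432.

0.0343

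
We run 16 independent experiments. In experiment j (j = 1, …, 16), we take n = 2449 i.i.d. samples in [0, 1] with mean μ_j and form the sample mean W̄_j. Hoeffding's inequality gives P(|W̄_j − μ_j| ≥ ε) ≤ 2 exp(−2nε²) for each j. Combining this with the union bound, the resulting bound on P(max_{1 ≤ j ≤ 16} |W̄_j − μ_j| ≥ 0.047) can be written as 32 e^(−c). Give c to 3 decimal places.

10.820

Union bound over the 16 events: P(max_{1 ≤ j ≤ 16} |W̄_j − μ_j| ≥ 0.047) ≤ 16·2·exp(−2nε²) = 32 exp(−2·2449·0.047²).
So c = 2·2449·0.047² = 10.8197.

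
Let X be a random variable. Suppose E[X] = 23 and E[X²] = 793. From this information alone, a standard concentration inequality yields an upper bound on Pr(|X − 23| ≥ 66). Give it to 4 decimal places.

The first two moments determine the variance, so Chebyshev's inequality is the sharpest standard bound available.
Var(X) = E[X²] − (E[X])² = 793 − 529 = 264.
Chebyshev's inequality: Pr(|X − μ| ≥ t) ≤ Var(X)/t² = 264/4356 = 0.0606.

0.0606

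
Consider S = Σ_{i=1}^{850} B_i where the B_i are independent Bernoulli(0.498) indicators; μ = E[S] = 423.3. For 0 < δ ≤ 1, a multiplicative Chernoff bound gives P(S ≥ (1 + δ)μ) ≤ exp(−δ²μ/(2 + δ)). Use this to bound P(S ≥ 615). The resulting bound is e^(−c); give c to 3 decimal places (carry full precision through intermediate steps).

35.393

Write 615 = (1 + δ)μ, so δ = 615/423.3 − 1 = 0.4528703…
Then the exponent is δ²μ/(2 + δ) = (615 − μ)² / (μ·(2 + δ)) = 35.393326.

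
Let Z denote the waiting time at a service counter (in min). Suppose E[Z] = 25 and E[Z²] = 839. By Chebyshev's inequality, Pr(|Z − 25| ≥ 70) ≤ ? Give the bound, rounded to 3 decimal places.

0.044

Var(Z) = E[Z²] − (E[Z])² = 839 − 625 = 214.
Chebyshev's inequality: Pr(|Z − μ| ≥ t) ≤ Var(Z)/t² = 214/4900 = 0.0437.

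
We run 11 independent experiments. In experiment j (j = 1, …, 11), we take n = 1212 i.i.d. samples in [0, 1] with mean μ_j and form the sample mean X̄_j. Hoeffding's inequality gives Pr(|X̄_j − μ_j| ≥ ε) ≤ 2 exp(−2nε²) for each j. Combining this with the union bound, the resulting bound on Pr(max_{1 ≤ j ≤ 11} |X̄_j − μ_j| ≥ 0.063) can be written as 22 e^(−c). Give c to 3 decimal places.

9.621

Union bound over the 11 events: Pr(max_{1 ≤ j ≤ 11} |X̄_j − μ_j| ≥ 0.063) ≤ 11·2·exp(−2nε²) = 22 exp(−2·1212·0.063²).
So c = 2·1212·0.063² = 9.6209.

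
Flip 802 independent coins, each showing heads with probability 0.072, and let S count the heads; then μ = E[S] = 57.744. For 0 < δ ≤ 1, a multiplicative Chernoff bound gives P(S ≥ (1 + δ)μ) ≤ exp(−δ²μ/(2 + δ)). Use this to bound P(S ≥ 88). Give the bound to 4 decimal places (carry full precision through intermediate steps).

0.0019

Write 88 = (1 + δ)μ, so δ = 88/57.744 − 1 = 0.5239679…
Then the exponent is δ²μ/(2 + δ) = (88 − μ)² / (μ·(2 + δ)) = 6.281051.
Bound = exp(−6.281051) = 0.00187.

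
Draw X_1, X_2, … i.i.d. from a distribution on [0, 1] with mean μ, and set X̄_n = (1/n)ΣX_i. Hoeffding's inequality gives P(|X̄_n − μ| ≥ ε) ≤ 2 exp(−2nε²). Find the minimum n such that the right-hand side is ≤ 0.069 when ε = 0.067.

Require 2·exp(−2nε²) ≤ 0.069, i.e. 2nε² ≥ ln(2/0.069) = 3.366796.
So n ≥ 3.366796 / (2·0.067²) = 375.005.
The smallest integer n is 376.

376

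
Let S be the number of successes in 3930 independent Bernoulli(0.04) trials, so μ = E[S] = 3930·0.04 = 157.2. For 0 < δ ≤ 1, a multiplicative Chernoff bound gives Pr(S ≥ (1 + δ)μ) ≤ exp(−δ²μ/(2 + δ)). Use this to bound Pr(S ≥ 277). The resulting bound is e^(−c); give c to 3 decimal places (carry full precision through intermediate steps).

33.054

Write 277 = (1 + δ)μ, so δ = 277/157.2 − 1 = 0.7620865…
Then the exponent is δ²μ/(2 + δ) = (277 − μ)² / (μ·(2 + δ)) = 33.053984.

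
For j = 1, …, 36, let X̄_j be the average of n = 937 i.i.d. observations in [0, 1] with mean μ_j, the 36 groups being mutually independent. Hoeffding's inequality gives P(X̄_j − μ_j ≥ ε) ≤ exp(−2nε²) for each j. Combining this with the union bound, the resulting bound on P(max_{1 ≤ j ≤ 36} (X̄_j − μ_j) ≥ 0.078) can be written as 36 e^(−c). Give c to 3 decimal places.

11.401

Union bound over the 36 events: P(max_{1 ≤ j ≤ 36} (X̄_j − μ_j) ≥ 0.078) ≤ 36·exp(−2nε²) = 36 exp(−2·937·0.078²).
So c = 2·937·0.078² = 11.4014.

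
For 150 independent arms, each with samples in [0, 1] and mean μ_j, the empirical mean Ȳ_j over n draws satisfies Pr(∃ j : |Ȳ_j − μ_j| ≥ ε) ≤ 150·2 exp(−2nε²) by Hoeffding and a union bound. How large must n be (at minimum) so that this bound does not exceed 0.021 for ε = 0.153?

Need 2·150·exp(−2nε²) ≤ 0.021, i.e. exp(−2nε²) ≤ 0.021/300.
So 2nε² ≥ ln(300/0.021) = 9.567015.
Hence n ≥ 9.567015/(2·0.153²) = 204.345.
The smallest integer n is 205.

205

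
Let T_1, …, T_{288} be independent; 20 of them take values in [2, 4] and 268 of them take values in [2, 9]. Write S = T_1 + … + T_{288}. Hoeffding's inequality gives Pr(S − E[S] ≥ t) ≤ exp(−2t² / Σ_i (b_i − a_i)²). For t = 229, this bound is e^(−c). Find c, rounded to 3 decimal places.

Σ(b_i − a_i)² = 20·2² + 268·7² = 13212.
c = 2t² / 13212 = 2·229² / 13212 = 7.9384.

7.938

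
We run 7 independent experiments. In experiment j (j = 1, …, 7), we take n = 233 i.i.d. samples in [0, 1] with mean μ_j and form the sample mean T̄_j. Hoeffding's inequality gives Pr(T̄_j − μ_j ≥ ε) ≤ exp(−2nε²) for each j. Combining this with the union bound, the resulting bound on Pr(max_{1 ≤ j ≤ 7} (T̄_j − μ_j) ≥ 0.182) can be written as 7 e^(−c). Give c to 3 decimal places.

15.436

Union bound over the 7 events: Pr(max_{1 ≤ j ≤ 7} (T̄_j − μ_j) ≥ 0.182) ≤ 7·exp(−2nε²) = 7 exp(−2·233·0.182²).
So c = 2·233·0.182² = 15.4358.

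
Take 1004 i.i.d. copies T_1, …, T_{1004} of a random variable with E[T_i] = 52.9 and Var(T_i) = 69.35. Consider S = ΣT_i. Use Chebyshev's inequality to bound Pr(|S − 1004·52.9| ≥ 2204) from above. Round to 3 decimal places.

0.014

Var(S) = n·Var(T_i) = 1004·69.35 = 69627.4.
Chebyshev: Pr(|S − 1004·52.9| ≥ 2204) ≤ Var(S)/2204² = 69627.4/4857616 = 0.0143.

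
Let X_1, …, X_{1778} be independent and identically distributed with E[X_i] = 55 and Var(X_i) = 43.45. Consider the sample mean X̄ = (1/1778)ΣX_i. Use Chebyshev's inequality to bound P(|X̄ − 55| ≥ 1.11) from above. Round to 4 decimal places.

Var(X̄) = Var(X_i)/n = 43.45/1778 = 0.024438.
Chebyshev: P(|X̄ − 55| ≥ 1.11) ≤ Var(X̄)/(1.11)² = 43.45/(1778·1.11²) = 0.0198.

0.0198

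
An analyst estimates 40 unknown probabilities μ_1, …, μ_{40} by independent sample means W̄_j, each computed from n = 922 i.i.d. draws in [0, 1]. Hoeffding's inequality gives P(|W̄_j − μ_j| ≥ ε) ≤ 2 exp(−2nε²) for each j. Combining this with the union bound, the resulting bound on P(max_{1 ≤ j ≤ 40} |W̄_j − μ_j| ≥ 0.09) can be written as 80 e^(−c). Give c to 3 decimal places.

14.936

Union bound over the 40 events: P(max_{1 ≤ j ≤ 40} |W̄_j − μ_j| ≥ 0.09) ≤ 40·2·exp(−2nε²) = 80 exp(−2·922·0.09²).
So c = 2·922·0.09² = 14.9364.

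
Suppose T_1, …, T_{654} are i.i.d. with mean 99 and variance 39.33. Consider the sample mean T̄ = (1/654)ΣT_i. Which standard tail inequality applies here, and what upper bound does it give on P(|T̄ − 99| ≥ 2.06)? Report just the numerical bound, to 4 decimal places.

With mean and variance of each term known, Chebyshev's inequality bounds the deviation of the sum (or sample mean).
Var(T̄) = Var(T_i)/n = 39.33/654 = 0.060138.
Chebyshev: P(|T̄ − 99| ≥ 2.06) ≤ Var(T̄)/(2.06)² = 39.33/(654·2.06²) = 0.0142.

0.0142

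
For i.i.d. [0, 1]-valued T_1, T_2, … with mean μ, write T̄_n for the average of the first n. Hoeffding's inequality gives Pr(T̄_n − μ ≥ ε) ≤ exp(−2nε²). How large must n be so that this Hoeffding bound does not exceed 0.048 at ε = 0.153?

65

Require exp(−2nε²) ≤ 0.048, i.e. 2nε² ≥ ln(1/0.048) = 3.036554.
So n ≥ 3.036554 / (2·0.153²) = 64.859.
The smallest integer n is 65.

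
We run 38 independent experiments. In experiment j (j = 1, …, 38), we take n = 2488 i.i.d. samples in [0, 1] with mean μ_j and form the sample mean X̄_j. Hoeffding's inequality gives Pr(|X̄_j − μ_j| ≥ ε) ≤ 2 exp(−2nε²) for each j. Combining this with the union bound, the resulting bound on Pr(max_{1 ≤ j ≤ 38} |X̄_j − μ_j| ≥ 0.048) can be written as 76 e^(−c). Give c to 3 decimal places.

Union bound over the 38 events: Pr(max_{1 ≤ j ≤ 38} |X̄_j − μ_j| ≥ 0.048) ≤ 38·2·exp(−2nε²) = 76 exp(−2·2488·0.048²).
So c = 2·2488·0.048² = 11.4647.

11.465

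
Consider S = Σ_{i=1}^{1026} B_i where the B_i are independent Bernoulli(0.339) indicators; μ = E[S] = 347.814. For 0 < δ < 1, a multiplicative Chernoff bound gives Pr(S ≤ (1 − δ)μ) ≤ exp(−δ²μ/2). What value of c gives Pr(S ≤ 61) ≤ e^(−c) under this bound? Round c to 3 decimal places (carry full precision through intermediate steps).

118.256

Write 61 = (1 − δ)μ, so δ = 1 − 61/347.814 = 0.8246189…
Then the exponent is δ²μ/2 = (μ − 61)²/(2μ) = 118.256123.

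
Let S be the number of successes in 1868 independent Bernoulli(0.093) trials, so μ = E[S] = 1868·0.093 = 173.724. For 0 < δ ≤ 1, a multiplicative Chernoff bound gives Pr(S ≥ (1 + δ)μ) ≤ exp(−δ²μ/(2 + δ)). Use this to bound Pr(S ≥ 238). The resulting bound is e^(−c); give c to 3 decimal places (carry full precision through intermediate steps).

Write 238 = (1 + δ)μ, so δ = 238/173.724 − 1 = 0.3699892…
Then the exponent is δ²μ/(2 + δ) = (238 − μ)² / (μ·(2 + δ)) = 10.034402.

10.034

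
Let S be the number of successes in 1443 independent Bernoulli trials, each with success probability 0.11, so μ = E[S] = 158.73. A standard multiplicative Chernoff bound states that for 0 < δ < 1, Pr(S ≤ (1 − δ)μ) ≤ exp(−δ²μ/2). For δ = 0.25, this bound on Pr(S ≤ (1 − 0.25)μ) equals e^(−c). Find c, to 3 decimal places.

c = δ²μ/2 = 0.25²·158.73/2 = 4.9603.

4.960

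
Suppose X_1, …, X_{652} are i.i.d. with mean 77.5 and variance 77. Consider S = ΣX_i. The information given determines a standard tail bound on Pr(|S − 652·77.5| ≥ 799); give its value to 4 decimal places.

0.0786

With mean and variance of each term known, Chebyshev's inequality bounds the deviation of the sum (or sample mean).
Var(S) = n·Var(X_i) = 652·77 = 50204.
Chebyshev: Pr(|S − 652·77.5| ≥ 799) ≤ Var(S)/799² = 50204/638401 = 0.0786.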